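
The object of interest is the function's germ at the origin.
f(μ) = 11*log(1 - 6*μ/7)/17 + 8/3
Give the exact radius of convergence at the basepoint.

Branch term (11/17)*log(1 - μ/(7/6)): its argument vanishes at μ = 7/6, a logarithmic branch point, modulus 7/6.
The radius of convergence is the smallest modulus among the singular points: 7/6.

The radius of convergence is 7/6.


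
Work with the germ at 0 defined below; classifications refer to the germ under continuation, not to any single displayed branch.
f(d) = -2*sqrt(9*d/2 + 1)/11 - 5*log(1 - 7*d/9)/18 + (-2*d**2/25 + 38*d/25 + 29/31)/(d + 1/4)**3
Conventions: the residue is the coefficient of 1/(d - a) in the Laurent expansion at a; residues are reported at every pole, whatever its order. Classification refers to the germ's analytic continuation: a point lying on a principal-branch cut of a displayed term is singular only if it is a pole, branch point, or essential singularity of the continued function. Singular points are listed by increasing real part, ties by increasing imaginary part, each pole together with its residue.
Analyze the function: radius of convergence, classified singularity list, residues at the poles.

Radius of convergence at 0: 2/9.
At -1/4: a pole of order 3; residue -2/25.
At -2/9: an algebraic (square-root) branch point.
At 9/7: a logarithmic branch point.

Denominator factor (d + 1/4)^3: pole of order 3 at -1/4, modulus 1/4.
Branch term (-5/18)*log(1 - d/(9/7)): its argument vanishes at d = 9/7, a logarithmic branch point, modulus 9/7.
Branch term (-2/11)*sqrt(1 - d/(-2/9)): its argument vanishes at d = -2/9, a square-root branch point, modulus 2/9.
The radius of convergence is the smallest modulus among the singular points: 2/9.
The branch terms are analytic at -1/4 and contribute nothing to the residue; only the rational part matters.
At the order-3 pole -1/4 set g(d) = (d - (-1/4))^3*(rational part) = -2*d**2/25 + 38*d/25 + 29/31.
Order-3 pole: residue = g''(a)/2; g''(-1/4) = -4/25, so the residue is -2/25.
List the singular points by increasing real part (a conjugate pair: the negative imaginary part first).


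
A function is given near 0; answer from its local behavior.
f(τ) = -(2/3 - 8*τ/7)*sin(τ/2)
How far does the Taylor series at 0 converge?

The radius of convergence is infinite.

The factor -sin(τ/2) is entire and contributes no finite singular point.
The polynomial part has no poles.
No finite singular points: the Taylor series at 0 converges everywhere.


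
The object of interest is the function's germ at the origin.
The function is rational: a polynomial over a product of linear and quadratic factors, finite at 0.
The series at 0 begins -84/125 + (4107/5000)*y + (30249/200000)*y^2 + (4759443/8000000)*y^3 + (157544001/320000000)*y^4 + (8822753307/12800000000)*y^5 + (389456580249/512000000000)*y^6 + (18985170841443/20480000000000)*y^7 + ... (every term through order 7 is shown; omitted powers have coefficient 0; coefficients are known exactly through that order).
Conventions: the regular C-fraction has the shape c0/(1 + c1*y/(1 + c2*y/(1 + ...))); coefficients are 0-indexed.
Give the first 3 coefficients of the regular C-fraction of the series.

The regular C-fraction coefficients are [-84/125, 1369/1120, -431297/306656].

Taylor coefficients (read off): a_0 = -84/125, a_1 = 4107/5000, a_2 = 30249/200000.
c0 = a_0 = -84/125. Peel one level at a time: if S = 1 + c*y/S' with S'(0) = 1, then c is the y-coefficient of S and S' = c*y/(S - 1).
S_1 = c0/f = 1 + (1369/1120)*y + (431297/250880)*y^2 + ...; c1 = 1369/1120.
S_2 = c1*y/(S_1 - 1) = 1 + (-431297/306656)*y + ...; c2 = -431297/306656.


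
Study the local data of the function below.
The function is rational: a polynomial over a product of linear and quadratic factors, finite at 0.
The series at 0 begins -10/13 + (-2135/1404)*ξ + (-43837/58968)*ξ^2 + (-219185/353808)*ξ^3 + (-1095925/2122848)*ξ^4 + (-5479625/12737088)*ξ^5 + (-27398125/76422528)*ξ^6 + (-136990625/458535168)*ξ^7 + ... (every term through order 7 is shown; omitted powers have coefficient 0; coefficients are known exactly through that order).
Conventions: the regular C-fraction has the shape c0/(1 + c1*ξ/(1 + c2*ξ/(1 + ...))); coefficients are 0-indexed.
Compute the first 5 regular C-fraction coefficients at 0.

Taylor coefficients (read off): a_0 = -10/13, a_1 = -2135/1404, a_2 = -43837/58968, a_3 = -219185/353808, a_4 = -1095925/2122848.
c0 = a_0 = -10/13. Peel one level at a time: if S = 1 + c*ξ/S' with S'(0) = 1, then c is the ξ-coefficient of S and S' = c*ξ/(S - 1).
S_1 = c0/f = 1 + (-427/216)*ξ + (4803383/1632960)*ξ^2 + ...; c1 = -427/216.
S_2 = c1*ξ/(S_1 - 1) = 1 + (4803383/3228120)*ξ + (-37612146/223353025)*ξ^2 + ...; c2 = 4803383/3228120.
S_3 = c2*ξ/(S_2 - 1) = 1 + (624940272/5522042995)*ξ + (247476347712/4778325967835)*ξ^2 + ...; c3 = 624940272/5522042995.
S_4 = c3*ξ/(S_3 - 1) = 1 + (-169092/369491)*ξ + ...; c4 = -169092/369491.

The regular C-fraction coefficients are [-10/13, -427/216, 4803383/3228120, 624940272/5522042995, -169092/369491].


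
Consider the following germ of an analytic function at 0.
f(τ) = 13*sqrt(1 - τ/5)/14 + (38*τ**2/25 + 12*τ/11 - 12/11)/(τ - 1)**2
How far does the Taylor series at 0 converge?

Denominator factor (τ - 1)^2: pole of order 2 at 1, modulus 1.
Branch term (13/14)*sqrt(1 - τ/(5)): its argument vanishes at τ = 5, a square-root branch point, modulus 5.
The radius of convergence is the smallest modulus among the singular points: 1.

The radius of convergence is 1.


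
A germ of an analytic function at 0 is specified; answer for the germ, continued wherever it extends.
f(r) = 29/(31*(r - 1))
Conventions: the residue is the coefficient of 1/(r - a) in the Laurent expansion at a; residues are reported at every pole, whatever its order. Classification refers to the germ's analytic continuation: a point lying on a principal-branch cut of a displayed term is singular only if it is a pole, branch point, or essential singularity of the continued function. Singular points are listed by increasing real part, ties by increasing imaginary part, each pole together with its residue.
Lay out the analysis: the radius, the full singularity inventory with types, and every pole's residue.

Radius of convergence at 0: 1.
At 1: a pole of order 1; residue 29/31.

Denominator factor (r - 1): pole of order 1 at 1, modulus 1.
The radius of convergence is the smallest modulus among the singular points: 1.
At the order-1 pole 1 set g(r) = (r - (1))*f(r) = 29/31.
Simple pole: residue = g(a) at a = 1, which is 29/31.


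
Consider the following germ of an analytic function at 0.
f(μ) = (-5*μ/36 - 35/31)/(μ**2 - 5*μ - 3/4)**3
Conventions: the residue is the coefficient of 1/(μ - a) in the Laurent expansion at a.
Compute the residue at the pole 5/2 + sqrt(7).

The factor μ**2 - 5*μ - 3/4 splits as (μ - a)(μ - a') with a = 5/2 + sqrt(7), a' = 5/2 - sqrt(7). At the order-3 pole a set g(μ) = (μ - a)^3*f(μ) = [-5*μ/36 - 35/31] / (μ - a')^3.
Order-3 pole: residue = g''(a)/2; g''(5/2 + sqrt(7)) = -(3295/2041536)*sqrt(7), so the residue is -(3295/4083072)*sqrt(7).

The residue is -(3295/4083072)*sqrt(7).


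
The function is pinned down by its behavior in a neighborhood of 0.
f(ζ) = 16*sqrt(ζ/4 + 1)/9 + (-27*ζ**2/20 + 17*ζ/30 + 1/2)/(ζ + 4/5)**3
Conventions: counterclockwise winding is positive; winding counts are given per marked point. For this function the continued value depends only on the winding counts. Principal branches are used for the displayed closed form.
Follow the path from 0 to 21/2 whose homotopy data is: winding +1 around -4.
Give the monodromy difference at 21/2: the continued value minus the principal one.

Continued minus principal equals -(8/9)*sqrt(58).

The rational part is single-valued and drops out of the difference; each branch term changes only by its own monodromy.
(16/9)*sqrt(1 - ζ/(-4)): winding +1 is odd, the square root flips sign, contributing -2*(16/9)*sqrt(1 - (21/2)/(-4)) = -2*(16/9)*sqrt(29/8) = -(8/9)*sqrt(58).
Summing the contributions at ζ = 21/2 gives -(8/9)*sqrt(58).


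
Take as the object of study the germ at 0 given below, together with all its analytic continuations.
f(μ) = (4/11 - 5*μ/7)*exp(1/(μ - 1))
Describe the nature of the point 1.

The point is an essential singularity.

The exponent 1/(μ - (1)) has a pole at 1, so exp(1/(μ - (1))) takes every nonzero value near it: an essential singularity (not a pole of any order).


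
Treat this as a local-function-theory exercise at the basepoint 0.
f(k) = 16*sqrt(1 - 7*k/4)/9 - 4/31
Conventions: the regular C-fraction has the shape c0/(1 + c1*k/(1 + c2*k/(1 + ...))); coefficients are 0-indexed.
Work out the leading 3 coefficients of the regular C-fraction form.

Taylor coefficients (expand at 0): a_0 = 460/279, a_1 = -14/9, a_2 = -49/72.
c0 = a_0 = 460/279. Peel one level at a time: if S = 1 + c*k/S' with S'(0) = 1, then c is the k-coefficient of S and S' = c*k/(S - 1).
S_1 = c0/f = 1 + (217/230)*k + (551397/423200)*k^2 + ...; c1 = 217/230.
S_2 = c1*k/(S_1 - 1) = 1 + (-2541/1840)*k + ...; c2 = -2541/1840.

The regular C-fraction coefficients are [460/279, 217/230, -2541/1840].


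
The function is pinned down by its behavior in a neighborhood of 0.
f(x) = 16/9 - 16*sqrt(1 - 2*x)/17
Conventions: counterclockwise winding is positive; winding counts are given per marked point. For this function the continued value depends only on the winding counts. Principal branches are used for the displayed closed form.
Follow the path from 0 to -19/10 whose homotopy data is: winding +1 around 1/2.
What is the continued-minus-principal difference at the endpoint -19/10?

Continued minus principal equals (64/85)*sqrt(30).

The rational part is single-valued and drops out of the difference; each branch term changes only by its own monodromy.
(-16/17)*sqrt(1 - x/(1/2)): winding +1 is odd, the square root flips sign, contributing -2*(-16/17)*sqrt(1 - (-19/10)/(1/2)) = -2*(-16/17)*sqrt(24/5) = (64/85)*sqrt(30).
Summing the contributions at x = -19/10 gives (64/85)*sqrt(30).


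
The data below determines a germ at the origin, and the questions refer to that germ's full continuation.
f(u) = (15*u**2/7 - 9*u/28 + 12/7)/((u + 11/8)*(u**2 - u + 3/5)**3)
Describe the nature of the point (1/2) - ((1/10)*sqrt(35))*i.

The point is a pole of order 3.

The denominator factor u**2 - u + 3/5 vanishes at (1/2) - ((1/10)*sqrt(35))*i and appears to the power 3; the numerator there equals (75/56) - ((51/280)*sqrt(35))*i, nonzero, and no other factor vanishes.
Hence a pole whose order is the multiplicity, 3.


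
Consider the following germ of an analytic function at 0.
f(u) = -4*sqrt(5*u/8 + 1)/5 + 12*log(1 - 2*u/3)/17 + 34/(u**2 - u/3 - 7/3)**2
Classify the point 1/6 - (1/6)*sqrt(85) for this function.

The point is a pole of order 2.

The denominator factor u**2 - u/3 - 7/3 vanishes at 1/6 - (1/6)*sqrt(85) and appears to the power 2; the numerator there equals 34, nonzero, and no other factor vanishes.
The branch terms are analytic at this point.
Hence a pole whose order is the multiplicity, 2.


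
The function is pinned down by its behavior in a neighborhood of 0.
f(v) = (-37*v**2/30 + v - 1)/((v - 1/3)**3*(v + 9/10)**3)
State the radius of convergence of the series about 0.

Denominator factor (v + 9/10)^3: pole of order 3 at -9/10, modulus 9/10.
Denominator factor (v - 1/3)^3: pole of order 3 at 1/3, modulus 1/3.
The radius of convergence is the smallest modulus among the singular points: 1/3.

The radius of convergence is 1/3.


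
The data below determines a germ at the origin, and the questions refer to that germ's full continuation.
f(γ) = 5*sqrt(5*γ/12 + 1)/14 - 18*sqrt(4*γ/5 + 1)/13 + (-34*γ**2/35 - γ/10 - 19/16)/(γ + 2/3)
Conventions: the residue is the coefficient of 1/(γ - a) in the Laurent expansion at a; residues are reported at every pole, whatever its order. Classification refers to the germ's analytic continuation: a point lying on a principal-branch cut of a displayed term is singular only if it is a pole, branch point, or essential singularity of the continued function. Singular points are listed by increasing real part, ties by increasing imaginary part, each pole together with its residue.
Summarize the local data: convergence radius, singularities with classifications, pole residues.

Denominator factor (γ + 2/3): pole of order 1 at -2/3, modulus 2/3.
Branch term (5/14)*sqrt(1 - γ/(-12/5)): its argument vanishes at γ = -12/5, a square-root branch point, modulus 12/5.
Branch term (-18/13)*sqrt(1 - γ/(-5/4)): its argument vanishes at γ = -5/4, a square-root branch point, modulus 5/4.
The radius of convergence is the smallest modulus among the singular points: 2/3.
The branch terms are analytic at -2/3 and contribute nothing to the residue; only the rational part matters.
At the order-1 pole -2/3 set g(γ) = (γ - (-2/3))*(rational part) = -34*γ**2/35 - γ/10 - 19/16.
Simple pole: residue = g(a) at a = -2/3, which is -1565/1008.
List the singular points by increasing real part (a conjugate pair: the negative imaginary part first).

Radius of convergence at 0: 2/3.
At -12/5: an algebraic (square-root) branch point.
At -5/4: an algebraic (square-root) branch point.
At -2/3: a pole of order 1; residue -1565/1008.


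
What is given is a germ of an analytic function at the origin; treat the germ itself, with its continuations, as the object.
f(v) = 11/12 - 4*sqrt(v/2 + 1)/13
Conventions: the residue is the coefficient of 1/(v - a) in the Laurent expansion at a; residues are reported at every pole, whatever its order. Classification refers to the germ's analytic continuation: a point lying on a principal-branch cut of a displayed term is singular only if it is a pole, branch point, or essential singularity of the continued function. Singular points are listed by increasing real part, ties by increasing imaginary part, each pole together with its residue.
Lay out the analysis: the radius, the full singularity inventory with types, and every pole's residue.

Branch term (-4/13)*sqrt(1 - v/(-2)): its argument vanishes at v = -2, a square-root branch point, modulus 2.
The radius of convergence is the smallest modulus among the singular points: 2.

Radius of convergence at 0: 2.
At -2: an algebraic (square-root) branch point.


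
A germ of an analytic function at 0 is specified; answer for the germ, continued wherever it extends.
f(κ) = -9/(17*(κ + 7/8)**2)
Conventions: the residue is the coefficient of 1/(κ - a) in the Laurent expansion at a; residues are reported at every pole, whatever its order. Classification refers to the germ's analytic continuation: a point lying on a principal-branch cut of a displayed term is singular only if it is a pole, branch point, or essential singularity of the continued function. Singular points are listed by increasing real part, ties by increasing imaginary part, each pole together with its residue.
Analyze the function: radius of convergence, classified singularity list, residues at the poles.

Denominator factor (κ + 7/8)^2: pole of order 2 at -7/8, modulus 7/8.
The radius of convergence is the smallest modulus among the singular points: 7/8.
At the order-2 pole -7/8 set g(κ) = (κ - (-7/8))^2*f(κ) = -9/17.
Order-2 pole: residue = g'(a); g'(-7/8) = 0, so the residue is 0.

Radius of convergence at 0: 7/8.
At -7/8: a pole of order 2; residue 0.


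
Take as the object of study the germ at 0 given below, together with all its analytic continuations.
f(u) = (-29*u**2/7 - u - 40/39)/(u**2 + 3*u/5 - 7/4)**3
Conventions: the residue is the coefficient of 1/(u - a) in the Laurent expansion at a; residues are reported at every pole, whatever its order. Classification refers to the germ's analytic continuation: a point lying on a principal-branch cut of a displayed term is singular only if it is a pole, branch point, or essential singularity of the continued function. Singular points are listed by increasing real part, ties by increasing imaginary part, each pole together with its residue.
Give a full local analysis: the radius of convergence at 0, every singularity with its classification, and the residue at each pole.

Radius of convergence at 0: -3/10 + (1/5)*sqrt(46).
At -3/10 - (1/5)*sqrt(46): a pole of order 3; residue -(4922375/566884864)*sqrt(46).
At -3/10 + (1/5)*sqrt(46): a pole of order 3; residue (4922375/566884864)*sqrt(46).


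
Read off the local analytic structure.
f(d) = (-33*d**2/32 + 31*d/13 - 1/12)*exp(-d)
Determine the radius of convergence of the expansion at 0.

The radius of convergence is infinite.

The factor exp(-d) is entire and contributes no finite singular point.
The polynomial part has no poles.
No finite singular points: the Taylor series at 0 converges everywhere.


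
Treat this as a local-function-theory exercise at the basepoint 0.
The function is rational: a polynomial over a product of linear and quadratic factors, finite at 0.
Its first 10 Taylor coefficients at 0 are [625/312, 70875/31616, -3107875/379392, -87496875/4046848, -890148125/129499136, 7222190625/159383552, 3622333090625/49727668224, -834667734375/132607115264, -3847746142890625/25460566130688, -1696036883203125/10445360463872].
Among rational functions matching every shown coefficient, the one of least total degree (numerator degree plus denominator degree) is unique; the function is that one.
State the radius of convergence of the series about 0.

No rational of total degree below 8 reproduces all 10 coefficients; solving the [2/6] Pade equations on them gives f(r) = (-34*r**2/39 - 33*r/19 + 40/39)/(r**2 - 3*r/4 + 4/5)**3, whose expansion matches every shown term.
Denominator factor (r**2 - 3*r/4 + 4/5)^3: discriminant -211/80, complex-conjugate roots (3/8) + ((1/40)*sqrt(1055))*i and (3/8) - ((1/40)*sqrt(1055))*i; poles of order 3, moduli (2/5)*sqrt(5) and (2/5)*sqrt(5).
The radius of convergence is the smallest modulus among the singular points: (2/5)*sqrt(5).

The radius of convergence is (2/5)*sqrt(5).


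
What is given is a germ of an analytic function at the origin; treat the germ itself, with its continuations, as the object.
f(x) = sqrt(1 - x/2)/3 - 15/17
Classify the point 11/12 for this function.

There is no denominator, hence no pole anywhere.
Branch term sqrt(1 - x/(2)): argument at 11/12 is 13/24, nonzero, so 11/12 is not its branch point (a point on a principal cut is still regular for the continued germ).
So the germ continues analytically to 11/12.

The point is a regular point.


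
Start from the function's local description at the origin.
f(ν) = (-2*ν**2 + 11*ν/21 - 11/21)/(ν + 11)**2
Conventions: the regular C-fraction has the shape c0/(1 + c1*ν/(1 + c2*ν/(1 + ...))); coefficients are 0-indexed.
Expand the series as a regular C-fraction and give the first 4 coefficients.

Taylor coefficients (expand at 0): a_0 = -1/231, a_1 = 13/2541, a_2 = -487/27951, a_3 = 961/307461.
c0 = a_0 = -1/231. Peel one level at a time: if S = 1 + c*ν/S' with S'(0) = 1, then c is the ν-coefficient of S and S' = c*ν/(S - 1).
S_1 = c0/f = 1 + (13/11)*ν + (-318/121)*ν^2 + ...; c1 = 13/11.
S_2 = c1*ν/(S_1 - 1) = 1 + (318/143)*ν + (224676/20449)*ν^2 + ...; c2 = 318/143.
S_3 = c2*ν/(S_2 - 1) = 1 + (-37446/7579)*ν + ...; c3 = -37446/7579.

The regular C-fraction coefficients are [-1/231, 13/11, 318/143, -37446/7579].


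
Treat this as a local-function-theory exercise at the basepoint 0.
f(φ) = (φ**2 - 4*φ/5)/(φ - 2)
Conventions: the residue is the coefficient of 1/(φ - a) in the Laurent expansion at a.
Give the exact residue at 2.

The residue is 12/5.

At the order-1 pole 2 set g(φ) = (φ - (2))*f(φ) = φ**2 - 4*φ/5.
Simple pole: residue = g(a) at a = 2, which is 12/5.


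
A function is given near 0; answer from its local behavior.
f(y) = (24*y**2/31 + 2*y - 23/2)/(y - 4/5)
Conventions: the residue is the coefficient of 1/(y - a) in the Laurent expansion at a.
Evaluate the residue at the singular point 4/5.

At the order-1 pole 4/5 set g(y) = (y - (4/5))*f(y) = 24*y**2/31 + 2*y - 23/2.
Simple pole: residue = g(a) at a = 4/5, which is -14577/1550.

The residue is -14577/1550.


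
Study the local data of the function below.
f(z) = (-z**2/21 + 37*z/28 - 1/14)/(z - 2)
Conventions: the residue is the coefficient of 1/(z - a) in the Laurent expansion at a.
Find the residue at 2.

At the order-1 pole 2 set g(z) = (z - (2))*f(z) = -z**2/21 + 37*z/28 - 1/14.
Simple pole: residue = g(a) at a = 2, which is 50/21.

The residue is 50/21.


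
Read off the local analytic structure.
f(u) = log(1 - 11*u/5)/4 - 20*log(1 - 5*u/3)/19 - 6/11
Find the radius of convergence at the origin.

Branch term (-20/19)*log(1 - u/(3/5)): its argument vanishes at u = 3/5, a logarithmic branch point, modulus 3/5.
Branch term (1/4)*log(1 - u/(5/11)): its argument vanishes at u = 5/11, a logarithmic branch point, modulus 5/11.
The radius of convergence is the smallest modulus among the singular points: 5/11.

The radius of convergence is 5/11.


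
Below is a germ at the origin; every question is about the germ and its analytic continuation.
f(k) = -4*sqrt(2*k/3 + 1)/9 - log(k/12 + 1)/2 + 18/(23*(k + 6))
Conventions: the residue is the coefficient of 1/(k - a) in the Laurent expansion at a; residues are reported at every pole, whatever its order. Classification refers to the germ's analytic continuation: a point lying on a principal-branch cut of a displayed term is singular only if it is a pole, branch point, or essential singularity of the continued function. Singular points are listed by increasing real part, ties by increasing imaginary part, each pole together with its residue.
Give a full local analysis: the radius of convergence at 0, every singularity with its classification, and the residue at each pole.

Radius of convergence at 0: 3/2.
At -12: a logarithmic branch point.
At -6: a pole of order 1; residue 18/23.
At -3/2: an algebraic (square-root) branch point.

Denominator factor (k + 6): pole of order 1 at -6, modulus 6.
Branch term (-1/2)*log(1 - k/(-12)): its argument vanishes at k = -12, a logarithmic branch point, modulus 12.
Branch term (-4/9)*sqrt(1 - k/(-3/2)): its argument vanishes at k = -3/2, a square-root branch point, modulus 3/2.
The radius of convergence is the smallest modulus among the singular points: 3/2.
The branch terms are analytic at -6 and contribute nothing to the residue; only the rational part matters.
At the order-1 pole -6 set g(k) = (k - (-6))*(rational part) = 18/23.
Simple pole: residue = g(a) at a = -6, which is 18/23.
List the singular points by increasing real part (a conjugate pair: the negative imaginary part first).


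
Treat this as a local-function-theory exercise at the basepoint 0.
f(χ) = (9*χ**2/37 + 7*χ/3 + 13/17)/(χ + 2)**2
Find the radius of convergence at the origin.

Denominator factor (χ + 2)^2: pole of order 2 at -2, modulus 2.
The radius of convergence is the smallest modulus among the singular points: 2.

The radius of convergence is 2.


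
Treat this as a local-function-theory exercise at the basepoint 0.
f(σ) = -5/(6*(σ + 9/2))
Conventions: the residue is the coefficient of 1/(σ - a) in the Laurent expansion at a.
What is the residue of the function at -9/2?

The residue is -5/6.

At the order-1 pole -9/2 set g(σ) = (σ - (-9/2))*f(σ) = -5/6.
Simple pole: residue = g(a) at a = -9/2, which is -5/6.


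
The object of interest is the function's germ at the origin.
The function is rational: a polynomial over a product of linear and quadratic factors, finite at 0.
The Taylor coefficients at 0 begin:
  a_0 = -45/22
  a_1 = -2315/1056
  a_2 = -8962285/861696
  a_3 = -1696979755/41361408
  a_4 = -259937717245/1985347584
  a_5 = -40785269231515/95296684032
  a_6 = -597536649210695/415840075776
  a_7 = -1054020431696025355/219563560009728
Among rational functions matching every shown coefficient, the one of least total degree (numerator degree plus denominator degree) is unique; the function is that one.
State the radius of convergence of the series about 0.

The radius of convergence is 3/10.

No rational of total degree below 5 reproduces all 8 coefficients; solving the [2/3] Pade equations on them gives f(μ) = (18*μ**2/17 - 28*μ/33 + 9/22)/((μ - 3/10)*(μ**2 + μ/8 + 2/3)), whose expansion matches every shown term.
Denominator factor (μ - 3/10): pole of order 1 at 3/10, modulus 3/10.
Denominator factor (μ**2 + μ/8 + 2/3): discriminant -509/192, complex-conjugate roots (-1/16) + ((1/48)*sqrt(1527))*i and (-1/16) - ((1/48)*sqrt(1527))*i; poles of order 1, moduli (1/3)*sqrt(6) and (1/3)*sqrt(6).
The radius of convergence is the smallest modulus among the singular points: 3/10.


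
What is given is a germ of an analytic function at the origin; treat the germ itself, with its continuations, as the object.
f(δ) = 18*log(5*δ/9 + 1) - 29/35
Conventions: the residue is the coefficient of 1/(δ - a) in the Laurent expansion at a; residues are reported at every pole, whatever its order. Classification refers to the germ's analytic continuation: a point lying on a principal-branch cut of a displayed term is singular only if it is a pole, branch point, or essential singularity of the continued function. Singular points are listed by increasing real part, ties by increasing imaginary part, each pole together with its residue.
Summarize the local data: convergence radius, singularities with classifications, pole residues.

Radius of convergence at 0: 9/5.
At -9/5: a logarithmic branch point.

Branch term (18)*log(1 - δ/(-9/5)): its argument vanishes at δ = -9/5, a logarithmic branch point, modulus 9/5.
The radius of convergence is the smallest modulus among the singular points: 9/5.


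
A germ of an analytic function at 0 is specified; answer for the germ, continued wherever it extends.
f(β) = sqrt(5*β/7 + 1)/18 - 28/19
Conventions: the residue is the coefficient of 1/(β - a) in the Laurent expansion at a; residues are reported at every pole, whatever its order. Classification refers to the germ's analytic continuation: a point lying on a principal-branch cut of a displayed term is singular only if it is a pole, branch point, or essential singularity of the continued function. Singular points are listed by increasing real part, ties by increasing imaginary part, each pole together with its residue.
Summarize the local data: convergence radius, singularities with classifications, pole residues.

Branch term (1/18)*sqrt(1 - β/(-7/5)): its argument vanishes at β = -7/5, a square-root branch point, modulus 7/5.
The radius of convergence is the smallest modulus among the singular points: 7/5.

Radius of convergence at 0: 7/5.
At -7/5: an algebraic (square-root) branch point.


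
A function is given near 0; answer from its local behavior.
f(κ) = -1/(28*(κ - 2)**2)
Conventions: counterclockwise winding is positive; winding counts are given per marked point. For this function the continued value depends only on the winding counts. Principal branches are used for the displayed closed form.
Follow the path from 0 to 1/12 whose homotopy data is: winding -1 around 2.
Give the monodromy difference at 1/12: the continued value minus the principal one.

The function is rational, hence single-valued: continuing it around any pole returns the same value, so the difference is 0.

Continued minus principal equals 0.


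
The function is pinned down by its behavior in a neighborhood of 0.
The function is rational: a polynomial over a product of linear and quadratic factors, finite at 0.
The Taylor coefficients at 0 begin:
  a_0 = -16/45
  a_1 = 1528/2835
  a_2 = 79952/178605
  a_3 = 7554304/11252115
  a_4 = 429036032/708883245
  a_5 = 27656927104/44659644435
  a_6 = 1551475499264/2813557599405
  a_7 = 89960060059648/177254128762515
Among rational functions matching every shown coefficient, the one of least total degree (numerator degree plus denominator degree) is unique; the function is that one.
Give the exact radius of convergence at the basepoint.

No rational of total degree below 4 reproduces all 8 coefficients; solving the [1/3] Pade equations on them gives f(κ) = (3*κ - 6/5)/((κ - 3/2)*(κ**2 + 5*κ/7 - 9/4)), whose expansion matches every shown term.
Denominator factor (κ**2 + 5*κ/7 - 9/4): discriminant 466/49, real irrational roots -5/14 + (1/14)*sqrt(466) and -5/14 - (1/14)*sqrt(466); poles of order 1, moduli -5/14 + (1/14)*sqrt(466) and 5/14 + (1/14)*sqrt(466).
Denominator factor (κ - 3/2): pole of order 1 at 3/2, modulus 3/2.
The radius of convergence is the smallest modulus among the singular points: -5/14 + (1/14)*sqrt(466).

The radius of convergence is -5/14 + (1/14)*sqrt(466).


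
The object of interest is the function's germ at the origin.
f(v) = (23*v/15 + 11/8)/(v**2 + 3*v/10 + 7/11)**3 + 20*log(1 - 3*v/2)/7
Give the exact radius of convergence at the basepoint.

The radius of convergence is 2/3.

Denominator factor (v**2 + 3*v/10 + 7/11)^3: discriminant -2701/1100, complex-conjugate roots (-3/20) + ((1/220)*sqrt(29711))*i and (-3/20) - ((1/220)*sqrt(29711))*i; poles of order 3, moduli (1/11)*sqrt(77) and (1/11)*sqrt(77).
Branch term (20/7)*log(1 - v/(2/3)): its argument vanishes at v = 2/3, a logarithmic branch point, modulus 2/3.
The radius of convergence is the smallest modulus among the singular points: 2/3.


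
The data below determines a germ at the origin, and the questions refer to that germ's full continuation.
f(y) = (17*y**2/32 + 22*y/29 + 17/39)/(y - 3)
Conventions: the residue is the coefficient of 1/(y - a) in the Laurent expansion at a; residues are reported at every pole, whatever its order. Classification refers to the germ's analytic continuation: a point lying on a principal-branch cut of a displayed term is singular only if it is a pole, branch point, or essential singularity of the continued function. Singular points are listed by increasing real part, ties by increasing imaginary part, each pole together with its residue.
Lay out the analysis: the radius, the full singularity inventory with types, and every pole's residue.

Denominator factor (y - 3): pole of order 1 at 3, modulus 3.
The radius of convergence is the smallest modulus among the singular points: 3.
At the order-1 pole 3 set g(y) = (y - (3))*f(y) = 17*y**2/32 + 22*y/29 + 17/39.
Simple pole: residue = g(a) at a = 3, which is 271187/36192.

Radius of convergence at 0: 3.
At 3: a pole of order 1; residue 271187/36192.


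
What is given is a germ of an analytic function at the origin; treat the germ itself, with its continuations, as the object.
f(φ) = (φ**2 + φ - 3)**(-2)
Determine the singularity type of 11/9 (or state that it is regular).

The point is a regular point.

Denominator factors: φ**2 + φ - 3 = -23/81 at φ = 11/9 — none vanishes.
So the germ continues analytically to 11/9.


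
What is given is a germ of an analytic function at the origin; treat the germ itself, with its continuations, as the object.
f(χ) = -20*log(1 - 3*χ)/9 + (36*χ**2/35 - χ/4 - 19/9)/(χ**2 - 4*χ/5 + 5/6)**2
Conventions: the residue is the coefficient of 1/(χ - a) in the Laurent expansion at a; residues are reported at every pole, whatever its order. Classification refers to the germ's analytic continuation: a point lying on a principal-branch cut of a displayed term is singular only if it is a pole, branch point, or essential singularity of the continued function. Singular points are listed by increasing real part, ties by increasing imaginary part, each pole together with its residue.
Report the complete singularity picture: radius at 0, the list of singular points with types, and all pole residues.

Radius of convergence at 0: 1/3.
At 1/3: a logarithmic branch point.
At (2/5) - ((1/30)*sqrt(606))*i: a pole of order 2; residue -((21325/856884)*sqrt(606))*i.
At (2/5) + ((1/30)*sqrt(606))*i: a pole of order 2; residue ((21325/856884)*sqrt(606))*i.


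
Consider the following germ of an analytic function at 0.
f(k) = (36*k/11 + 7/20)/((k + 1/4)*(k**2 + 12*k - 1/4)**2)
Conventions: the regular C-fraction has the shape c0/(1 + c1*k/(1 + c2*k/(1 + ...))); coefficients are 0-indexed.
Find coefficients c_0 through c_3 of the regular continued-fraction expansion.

The regular C-fraction coefficients are [112/5, -7804/77, 4238782/150227, -91841010030/4134931841].

Taylor coefficients (expand at 0): a_0 = 112/5, a_1 = 124864/55, a_2 = 9131904/55, a_3 = 589607424/55.
c0 = a_0 = 112/5. Peel one level at a time: if S = 1 + c*k/S' with S'(0) = 1, then c is the k-coefficient of S and S' = c*k/(S - 1).
S_1 = c0/f = 1 + (-7804/77)*k + (16955128/5929)*k^2 + ...; c1 = -7804/77.
S_2 = c1*k/(S_1 - 1) = 1 + (4238782/150227)*k + (2385480780/3806401)*k^2 + ...; c2 = 4238782/150227.
S_3 = c2*k/(S_2 - 1) = 1 + (-91841010030/4134931841)*k + ...; c3 = -91841010030/4134931841.


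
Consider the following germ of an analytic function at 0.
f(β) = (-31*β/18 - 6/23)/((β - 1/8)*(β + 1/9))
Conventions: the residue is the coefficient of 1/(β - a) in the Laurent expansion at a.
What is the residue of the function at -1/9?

The residue is 1036/3519.

At the order-1 pole -1/9 set g(β) = (β - (-1/9))*f(β) = (-31*β/18 - 6/23)/(β - 1/8).
Simple pole: residue = g(a) at a = -1/9, which is 1036/3519.


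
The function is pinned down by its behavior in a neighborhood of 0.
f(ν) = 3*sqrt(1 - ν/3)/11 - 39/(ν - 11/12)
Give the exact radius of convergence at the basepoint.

Denominator factor (ν - 11/12): pole of order 1 at 11/12, modulus 11/12.
Branch term (3/11)*sqrt(1 - ν/(3)): its argument vanishes at ν = 3, a square-root branch point, modulus 3.
The radius of convergence is the smallest modulus among the singular points: 11/12.

The radius of convergence is 11/12.


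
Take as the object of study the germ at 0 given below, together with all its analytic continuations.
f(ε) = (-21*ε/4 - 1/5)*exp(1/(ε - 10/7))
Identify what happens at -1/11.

The point is a regular point.

There is no denominator, hence no pole anywhere.
The essential point of exp(1/(ε - (10/7))) is 10/7, not -1/11.
So the germ continues analytically to -1/11.


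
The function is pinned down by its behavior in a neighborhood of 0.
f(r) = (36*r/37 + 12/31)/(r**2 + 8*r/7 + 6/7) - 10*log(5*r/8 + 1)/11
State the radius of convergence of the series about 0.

The radius of convergence is (1/7)*sqrt(42).

Denominator factor (r**2 + 8*r/7 + 6/7): discriminant -104/49, complex-conjugate roots (-4/7) + ((1/7)*sqrt(26))*i and (-4/7) - ((1/7)*sqrt(26))*i; poles of order 1, moduli (1/7)*sqrt(42) and (1/7)*sqrt(42).
Branch term (-10/11)*log(1 - r/(-8/5)): its argument vanishes at r = -8/5, a logarithmic branch point, modulus 8/5.
The radius of convergence is the smallest modulus among the singular points: (1/7)*sqrt(42).


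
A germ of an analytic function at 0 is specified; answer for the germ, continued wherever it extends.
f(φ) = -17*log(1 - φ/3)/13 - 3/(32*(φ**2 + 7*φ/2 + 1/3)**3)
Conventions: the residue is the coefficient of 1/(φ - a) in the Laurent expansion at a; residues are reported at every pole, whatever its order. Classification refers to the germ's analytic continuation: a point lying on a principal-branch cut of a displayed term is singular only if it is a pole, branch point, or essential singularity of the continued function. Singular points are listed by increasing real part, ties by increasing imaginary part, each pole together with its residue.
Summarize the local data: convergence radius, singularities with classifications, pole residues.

Radius of convergence at 0: 7/4 - (1/12)*sqrt(393).
At -7/4 - (1/12)*sqrt(393): a pole of order 3; residue (162/2248091)*sqrt(393).
At -7/4 + (1/12)*sqrt(393): a pole of order 3; residue -(162/2248091)*sqrt(393).
At 3: a logarithmic branch point.


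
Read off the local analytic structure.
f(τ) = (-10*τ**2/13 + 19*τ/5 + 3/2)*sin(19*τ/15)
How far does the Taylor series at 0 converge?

The radius of convergence is infinite.

The factor sin(19*τ/15) is entire and contributes no finite singular point.
The polynomial part has no poles.
No finite singular points: the Taylor series at 0 converges everywhere.


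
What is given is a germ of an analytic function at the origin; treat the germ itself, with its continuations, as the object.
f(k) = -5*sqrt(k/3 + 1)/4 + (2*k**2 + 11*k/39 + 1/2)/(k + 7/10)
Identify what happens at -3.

The term (-5/4)*sqrt(1 - k/(-3)) has argument 1 - -3/(-3) = 0 at -3: a square-root (algebraic, two-sheeted) branch point; the remaining terms are analytic or single-valued there.

The point is an algebraic (square-root) branch point.


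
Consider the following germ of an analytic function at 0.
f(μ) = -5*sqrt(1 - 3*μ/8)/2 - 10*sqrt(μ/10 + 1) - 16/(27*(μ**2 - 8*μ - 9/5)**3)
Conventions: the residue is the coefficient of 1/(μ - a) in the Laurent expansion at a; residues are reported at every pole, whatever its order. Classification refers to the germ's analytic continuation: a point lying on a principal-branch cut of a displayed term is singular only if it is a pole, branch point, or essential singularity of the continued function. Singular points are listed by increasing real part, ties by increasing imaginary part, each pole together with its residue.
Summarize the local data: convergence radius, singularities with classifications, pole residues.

Denominator factor (μ**2 - 8*μ - 9/5)^3: discriminant 356/5, real irrational roots 4 + (1/5)*sqrt(445) and 4 - (1/5)*sqrt(445); poles of order 3, moduli 4 + (1/5)*sqrt(445) and -4 + (1/5)*sqrt(445).
Branch term (-5/2)*sqrt(1 - μ/(8/3)): its argument vanishes at μ = 8/3, a square-root branch point, modulus 8/3.
Branch term (-10)*sqrt(1 - μ/(-10)): its argument vanishes at μ = -10, a square-root branch point, modulus 10.
The radius of convergence is the smallest modulus among the singular points: -4 + (1/5)*sqrt(445).
The branch terms are analytic at 4 - (1/5)*sqrt(445) and contribute nothing to the residue; only the rational part matters.
The factor μ**2 - 8*μ - 9/5 splits as (μ - a)(μ - a') with a = 4 - (1/5)*sqrt(445), a' = 4 + (1/5)*sqrt(445). At the order-3 pole a set g(μ) = (μ - a)^3*(rational part) = [-16/27] / (μ - a')^3.
Order-3 pole: residue = g''(a)/2; g''(4 - (1/5)*sqrt(445)) = (50/6344721)*sqrt(445), so the residue is (25/6344721)*sqrt(445).
The branch terms are analytic at 4 + (1/5)*sqrt(445) and contribute nothing to the residue; only the rational part matters.
The factor μ**2 - 8*μ - 9/5 splits as (μ - a)(μ - a') with a = 4 + (1/5)*sqrt(445), a' = 4 - (1/5)*sqrt(445). At the order-3 pole a set g(μ) = (μ - a)^3*(rational part) = [-16/27] / (μ - a')^3.
Order-3 pole: residue = g''(a)/2; g''(4 + (1/5)*sqrt(445)) = -(50/6344721)*sqrt(445), so the residue is -(25/6344721)*sqrt(445).
List the singular points by increasing real part (a conjugate pair: the negative imaginary part first).

Radius of convergence at 0: -4 + (1/5)*sqrt(445).
At -10: an algebraic (square-root) branch point.
At 4 - (1/5)*sqrt(445): a pole of order 3; residue (25/6344721)*sqrt(445).
At 8/3: an algebraic (square-root) branch point.
At 4 + (1/5)*sqrt(445): a pole of order 3; residue -(25/6344721)*sqrt(445).


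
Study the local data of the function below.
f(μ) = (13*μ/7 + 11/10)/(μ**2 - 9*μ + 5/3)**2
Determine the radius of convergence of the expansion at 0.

The radius of convergence is 9/2 - (1/6)*sqrt(669).

Denominator factor (μ**2 - 9*μ + 5/3)^2: discriminant 223/3, real irrational roots 9/2 + (1/6)*sqrt(669) and 9/2 - (1/6)*sqrt(669); poles of order 2, moduli 9/2 + (1/6)*sqrt(669) and 9/2 - (1/6)*sqrt(669).
The radius of convergence is the smallest modulus among the singular points: 9/2 - (1/6)*sqrt(669).


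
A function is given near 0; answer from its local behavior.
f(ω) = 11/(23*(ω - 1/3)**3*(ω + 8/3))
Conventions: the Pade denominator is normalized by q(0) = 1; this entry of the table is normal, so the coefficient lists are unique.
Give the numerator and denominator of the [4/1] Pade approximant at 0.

Taylor coefficients needed (expand at 0): a_0 = -891/184, a_1 = -2673/64, a_2 = -2894859/11776, a_3 = -114487263/94208, a_4 = -4090724451/753664, a_5 = -136716484311/6029312.
Write the denominator as Q(ω) = 1 + q1*ω. Requiring Q*f - P = O(ω^6) with deg P <= 4 kills the coefficients of ω^5..ω^5 in Q*f:
  ω^5: a_5 + q1*a_4 = 0, i.e. -136716484311/6029312 + (-4090724451/753664)*q1 = 0.
Solving this linear system: q1 = -1894341/453448.
The numerator is Q*f truncated at degree 4: P0 = a_0 = -891/184; P1 = a_1 + q1*a_0 = -224604171/10429304; P2 = a_2 + q1*a_1 = -372041505/5214652; P3 = a_3 + q1*a_2 = -981838341/5214652; P4 = a_4 + q1*a_3 = -3659286213/10429304.

The Pade approximant has numerator coefficients [-891/184, -224604171/10429304, -372041505/5214652, -981838341/5214652, -3659286213/10429304]; denominator coefficients [1, -1894341/453448].
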